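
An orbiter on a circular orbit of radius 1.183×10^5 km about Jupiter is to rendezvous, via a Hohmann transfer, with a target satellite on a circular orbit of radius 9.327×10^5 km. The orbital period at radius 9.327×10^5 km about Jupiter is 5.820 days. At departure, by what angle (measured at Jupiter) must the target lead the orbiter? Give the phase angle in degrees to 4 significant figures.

φ = 103.9°

From Kepler's third law T² = 4π²r³/μ at r = 9.327×10^5 km, T = 5.820 days = 5.820 × 86400 s = 5.02848×10^5 s: μ = 4π²r³/T² = 1.26681×10^8 km³/s².
Transfer-ellipse semi-major axis a_t = (r₁ + r₂)/2 = (1.183×10^5 + 9.327×10^5)/2 = 5.255×10^5 km.
The half-period of the transfer ellipse is t = π√(a_t³/μ) = 1.0633×10^5 s.
Target angular speed ω₂ = √(μ/r₂³) = 1.2495×10^-5 rad/s.
Angle swept by the target during transfer: ω₂·t = 1.3286 rad = 76.12°.
Arrival is 180° from departure on the ellipse, so φ = 180° − 76.12° = 103.9°.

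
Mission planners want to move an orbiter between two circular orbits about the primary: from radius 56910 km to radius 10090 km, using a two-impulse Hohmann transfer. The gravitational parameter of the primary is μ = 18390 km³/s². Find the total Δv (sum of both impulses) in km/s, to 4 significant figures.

Δv = 0.6661 km/s

The Hohmann ellipse has a_t = (r₁ + r₂)/2 = 33500 km.
At r₁ the circular-orbit speed is v₁ = √(μ/r₁) = 0.5685 km/s.
Transfer-orbit speed at r₁ (v² = μ(2/r − 1/a)): v_a = √[μ(2/r₁ − 1/a_t)] = 0.3120 km/s.
First burn Δv₁ = |v_a − v₁| = 0.2565 km/s.
Circular speed at r₂: v₂ = √(μ/r₂) = 1.3500 km/s.
Transfer-orbit speed at r₂: v_p = √[μ(2/r₂ − 1/a_t)] = 1.7596 km/s.
Second burn Δv₂ = |v₂ − v_p| = 0.4096 km/s.
Total Δv = Δv₁ + Δv₂ = 0.6661 km/s.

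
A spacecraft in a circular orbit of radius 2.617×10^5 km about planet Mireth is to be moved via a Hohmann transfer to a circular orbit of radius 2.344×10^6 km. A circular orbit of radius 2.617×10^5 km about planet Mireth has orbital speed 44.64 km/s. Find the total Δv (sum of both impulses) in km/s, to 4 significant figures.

Δv = 23.47 km/s

From the circular-orbit relation v² = μ/r at r = 2.617×10^5 km: μ = v²r = (44.64)² × 2.617×10^5 = 5.21497×10^8 km³/s².
Semi-major axis of the transfer orbit: a_t = (2.617×10^5 + 2.344×10^6)/2 = 1.30285×10^6 km.
Circular speed at r₁: v₁ = √(μ/r₁) = √(5.21497×10^8/2.617×10^5) = 44.64 km/s.
Transfer-orbit speed at r₁ (vis-viva): v_p = √[μ(2/r₁ − 1/a_t)] = 59.88 km/s.
First burn Δv₁ = |v_p − v₁| = 15.24 km/s.
At r₂, v₂ = √(μ/r₂) = 14.916 km/s.
Transfer-orbit speed at r₂: v_a = √[μ(2/r₂ − 1/a_t)] = 6.6850 km/s.
Second burn Δv₂ = |v₂ − v_a| = 8.231 km/s.
Δv = Δv₁ + Δv₂ = 15.24 + 8.231 = 23.47 km/s.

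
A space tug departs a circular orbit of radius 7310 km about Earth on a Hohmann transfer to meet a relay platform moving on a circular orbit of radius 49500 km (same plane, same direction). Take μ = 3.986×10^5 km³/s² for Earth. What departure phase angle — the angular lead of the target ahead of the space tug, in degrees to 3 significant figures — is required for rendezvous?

φ = 102°

Semi-major axis of the transfer orbit: a_t = (7310 + 49500)/2 = 28405 km.
Transfer time t = π√(a_t³/μ) = 23821.74 s.
Target angular speed ω₂ = √(μ/r₂³) = 5.732722×10^-5 rad/s.
Angle swept by the target during transfer: ω₂·t = 1.365634 rad = 78.25°.
Arrival is 180° from departure on the ellipse, so φ = 180° − 78.25° = 102°.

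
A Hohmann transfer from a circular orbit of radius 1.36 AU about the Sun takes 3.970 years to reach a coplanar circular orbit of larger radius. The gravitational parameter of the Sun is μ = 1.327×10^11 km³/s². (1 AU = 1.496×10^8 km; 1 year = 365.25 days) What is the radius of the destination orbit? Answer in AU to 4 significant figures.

r₂ = 6.599 AU

In km: r₁ = 1.36 × 1.496×10^8 = 2.03456×10^8 km.
Transfer time t = 3.970 years × 365.25 × 86400 s = 1.25283672×10^8 s, and t = π√(a_t³/μ).
So a_t = (μ t²/π²)^(1/3) = (1.327×10^11 × (1.25283672×10^8)² / π²)^(1/3) = 5.9537×10^8 km.
Since a_t = (r₁ + r₂)/2, r₂ = 2a_t − r₁ = 2×5.9537×10^8 − 2.03456×10^8 = 9.87284×10^8 km.
In AU: r₂ = 9.87284×10^8 / 1.496×10^8 = 6.599 AU.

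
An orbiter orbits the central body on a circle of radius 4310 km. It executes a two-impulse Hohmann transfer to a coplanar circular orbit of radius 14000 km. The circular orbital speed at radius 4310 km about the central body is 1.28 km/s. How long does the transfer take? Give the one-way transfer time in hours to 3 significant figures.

t = 9.10 hours

From the circular-orbit relation v² = μ/r at r = 4310 km: μ = v²r = (1.28)² × 4310 = 7061.50 km³/s².
The Hohmann ellipse has a_t = (r₁ + r₂)/2 = 9155 km.
By Kepler's third law the transfer-orbit period is T = 2π√(a_t³/μ), so t = T/2 = 32750 s.
Converting: 32750 s ÷ 3600 s/hour = 9.10 hours.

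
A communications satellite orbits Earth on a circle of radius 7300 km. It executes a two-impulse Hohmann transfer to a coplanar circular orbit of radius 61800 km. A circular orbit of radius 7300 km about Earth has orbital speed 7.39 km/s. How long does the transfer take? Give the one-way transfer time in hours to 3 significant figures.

t = 8.88 hours

From the circular-orbit relation v² = μ/r at r = 7300 km: μ = v²r = (7.39)² × 7300 = 3.98668×10^5 km³/s².
Semi-major axis of the transfer orbit: a_t = (7300 + 61800)/2 = 34550 km.
By Kepler's third law the transfer-orbit period is T = 2π√(a_t³/μ), so t = T/2 = 31953 s.
Converting: 31953 s ÷ 3600 s/hour = 8.88 hours.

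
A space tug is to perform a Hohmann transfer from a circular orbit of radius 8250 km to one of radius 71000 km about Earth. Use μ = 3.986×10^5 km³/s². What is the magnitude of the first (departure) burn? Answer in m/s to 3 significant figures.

Δv₁ = 2350 m/s

Transfer-ellipse semi-major axis a_t = (r₁ + r₂)/2 = (8250 + 71000)/2 = 39625 km.
On the circular orbit at r = 8250 km, v_c = √(μ/r) = 6.951 km/s.
Vis-viva on the transfer ellipse at r = 8250 km gives v_t = √[μ(2/r − 1/a_t)] = 9.304 km/s.
Δv₁ = |v_t − v_c| = |9.304 − 6.951| = 2.353 km/s.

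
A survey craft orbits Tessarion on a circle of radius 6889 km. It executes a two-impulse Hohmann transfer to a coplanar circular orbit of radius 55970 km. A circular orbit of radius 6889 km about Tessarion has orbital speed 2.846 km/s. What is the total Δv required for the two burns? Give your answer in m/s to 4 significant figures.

From the circular-orbit relation v² = μ/r at r = 6889 km: μ = v²r = (2.846)² × 6889 = 55798.9 km³/s².
The Hohmann ellipse has a_t = (r₁ + r₂)/2 = 31429.5 km.
Circular speed at r₁: v₁ = √(μ/r₁) = √(55798.9/6889) = 2.8460 km/s.
On the transfer ellipse at r₁, vis-viva equation gives v_p = √[μ(2/r₁ − 1/a_t)] = 3.7979 km/s.
First burn Δv₁ = |v_p − v₁| = 0.9519 km/s.
Circular speed at r₂: v₂ = √(μ/r₂) = 0.9985 km/s.
Transfer-orbit speed at r₂: v_a = √[μ(2/r₂ − 1/a_t)] = 0.4675 km/s.
Second burn Δv₂ = |v₂ − v_a| = 0.5310 km/s.
Δv = Δv₁ + Δv₂ = 0.9519 + 0.5310 = 1.483 km/s.

Δv = 1483 m/s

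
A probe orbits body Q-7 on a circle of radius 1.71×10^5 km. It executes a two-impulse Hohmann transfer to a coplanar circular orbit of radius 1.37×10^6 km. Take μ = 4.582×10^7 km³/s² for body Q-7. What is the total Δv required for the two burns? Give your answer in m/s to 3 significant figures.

Semi-major axis of the transfer orbit: a_t = (1.710×10^5 + 1.370×10^6)/2 = 7.705×10^5 km.
Circular speed at r₁: v₁ = √(μ/r₁) = √(4.582×10^7/1.710×10^5) = 16.369 km/s.
On the transfer ellipse at r₁, v² = μ(2/r − 1/a) gives v_p = √[μ(2/r₁ − 1/a_t)] = 21.827 km/s.
First burn Δv₁ = |v_p − v₁| = 5.458 km/s.
Circular speed at r₂: v₂ = √(μ/r₂) = 5.783 km/s.
Transfer-orbit speed at r₂: v_a = √[μ(2/r₂ − 1/a_t)] = 2.724 km/s.
Second burn Δv₂ = |v₂ − v_a| = 3.059 km/s.
Δv = Δv₁ + Δv₂ = 5.458 + 3.059 = 8.517 km/s.

Δv = 8520 m/s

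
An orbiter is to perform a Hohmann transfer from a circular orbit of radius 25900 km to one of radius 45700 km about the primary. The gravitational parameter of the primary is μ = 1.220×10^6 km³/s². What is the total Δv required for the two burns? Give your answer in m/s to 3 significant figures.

The Hohmann ellipse has a_t = (r₁ + r₂)/2 = 35800 km.
Circular speed at r₁: v₁ = √(μ/r₁) = √(1.220×10^6/25900) = 6.8633 km/s.
Transfer-orbit speed at r₁ (v² = μ(2/r − 1/a)): v_p = √[μ(2/r₁ − 1/a_t)] = 7.7544 km/s.
First burn Δv₁ = |v_p − v₁| = 0.8911 km/s.
At r₂, v₂ = √(μ/r₂) = 5.1668 km/s.
Transfer-orbit speed at r₂: v_a = √[μ(2/r₂ − 1/a_t)] = 4.3947 km/s.
Second burn Δv₂ = |v₂ − v_a| = 0.7721 km/s.
Δv = Δv₁ + Δv₂ = 0.8911 + 0.7721 = 1.663 km/s.

Δv = 1660 m/s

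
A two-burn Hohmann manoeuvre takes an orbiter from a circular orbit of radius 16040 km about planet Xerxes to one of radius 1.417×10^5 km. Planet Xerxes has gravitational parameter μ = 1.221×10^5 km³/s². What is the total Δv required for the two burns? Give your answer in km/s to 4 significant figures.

The Hohmann ellipse has a_t = (r₁ + r₂)/2 = 78870 km.
At r₁ the circular-orbit speed is v₁ = √(μ/r₁) = 2.75903 km/s.
Transfer-orbit speed at r₁ (v² = μ(2/r − 1/a)): v_p = √[μ(2/r₁ − 1/a_t)] = 3.69815 km/s.
First burn Δv₁ = |v_p − v₁| = 0.9391 km/s.
At r₂, v₂ = √(μ/r₂) = 0.928267 km/s.
Transfer-orbit speed at r₂: v_a = √[μ(2/r₂ − 1/a_t)] = 0.418619 km/s.
Second burn Δv₂ = |v₂ − v_a| = 0.5096 km/s.
Total Δv = Δv₁ + Δv₂ = 1.449 km/s.

Δv = 1.449 km/s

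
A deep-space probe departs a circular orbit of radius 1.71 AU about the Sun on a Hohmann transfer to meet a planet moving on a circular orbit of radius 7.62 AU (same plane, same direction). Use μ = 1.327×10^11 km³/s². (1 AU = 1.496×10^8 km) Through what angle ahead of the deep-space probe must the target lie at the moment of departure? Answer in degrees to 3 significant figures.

In km: r₁ = 1.71 × 1.496×10^8 = 2.55816×10^8 km; r₂ = 7.62 × 1.496×10^8 = 1.139952×10^9 km.
Transfer-ellipse semi-major axis a_t = (r₁ + r₂)/2 = (2.55816×10^8 + 1.139952×10^9)/2 = 6.97884×10^8 km.
The half-period of the transfer ellipse is t = π√(a_t³/μ) = 1.590×10^8 s.
The target's mean motion on its circular orbit is ω₂ = √(μ/r₂³) = 9.465×10^-9 rad/s.
Angle swept by the target during transfer: ω₂·t = 1.5049 rad = 86.22°.
Arrival is 180° from departure on the ellipse, so φ = 180° − 86.22° = 93.8°.

φ = 93.8°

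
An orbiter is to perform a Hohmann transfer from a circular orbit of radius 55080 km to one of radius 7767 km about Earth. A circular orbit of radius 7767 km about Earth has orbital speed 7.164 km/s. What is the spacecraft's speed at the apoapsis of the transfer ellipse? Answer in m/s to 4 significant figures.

From the circular-orbit relation v² = μ/r at r = 7767 km: μ = v²r = (7.164)² × 7767 = 3.98625×10^5 km³/s².
The Hohmann ellipse has a_t = (r₁ + r₂)/2 = 31423.5 km.
At apoapsis, r = 55080 km.
From the vis-viva equation, v = √[μ(2/r − 1/a_t)] = 1.337 km/s.

v = 1337 m/s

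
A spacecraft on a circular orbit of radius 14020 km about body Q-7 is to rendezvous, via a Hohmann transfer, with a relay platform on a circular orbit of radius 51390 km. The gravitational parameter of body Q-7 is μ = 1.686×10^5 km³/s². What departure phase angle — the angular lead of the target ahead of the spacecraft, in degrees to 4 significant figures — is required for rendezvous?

φ = 88.61°

Semi-major axis of the transfer orbit: a_t = (14020 + 51390)/2 = 32705 km.
Transfer time t = π√(a_t³/μ) = 45250 s.
The target's mean motion on its circular orbit is ω₂ = √(μ/r₂³) = 3.525×10^-5 rad/s.
Angle swept by the target during transfer: ω₂·t = 1.595 rad = 91.39°.
The spacecraft traverses 180° on the transfer ellipse, so the target must lead by 180° − 91.39° = 88.61°.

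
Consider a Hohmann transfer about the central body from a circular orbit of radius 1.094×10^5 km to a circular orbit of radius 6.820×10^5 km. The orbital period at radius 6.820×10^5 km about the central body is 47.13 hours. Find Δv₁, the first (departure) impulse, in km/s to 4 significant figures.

From Kepler's third law T² = 4π²r³/μ at r = 6.820×10^5 km, T = 47.13 hours = 47.13 × 3600 s = 1.69668×10^5 s: μ = 4π²r³/T² = 4.35024×10^8 km³/s².
The Hohmann ellipse has a_t = (r₁ + r₂)/2 = 3.957×10^5 km.
On the circular orbit at r = 1.094×10^5 km, v_c = √(μ/r) = 63.06 km/s.
Transfer-orbit speed at the same r (vis-viva, a = a_t): v_t = √[μ(2/r − 1/a_t)] = 82.79 km/s.
Δv₁ = |v_t − v_c| = |82.79 − 63.06| = 19.73 km/s.

Δv₁ = 19.73 km/s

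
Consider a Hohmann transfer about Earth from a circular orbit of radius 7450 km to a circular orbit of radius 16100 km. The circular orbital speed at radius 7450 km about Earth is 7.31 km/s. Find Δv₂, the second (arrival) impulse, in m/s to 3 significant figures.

From the circular-orbit relation v² = μ/r at r = 7450 km: μ = v²r = (7.31)² × 7450 = 3.98099×10^5 km³/s².
Transfer-ellipse semi-major axis a_t = (r₁ + r₂)/2 = (7450 + 16100)/2 = 11775 km.
Circular speed at r = 16100 km: v_c = √(μ/r) = 4.9726 km/s.
Transfer-orbit speed at the same r (vis-viva, a = a_t): v_t = √[μ(2/r − 1/a_t)] = 3.9553 km/s.
Δv₂ = |v_t − v_c| = |3.9553 − 4.9726| = 1.017 km/s.

Δv₂ = 1020 m/s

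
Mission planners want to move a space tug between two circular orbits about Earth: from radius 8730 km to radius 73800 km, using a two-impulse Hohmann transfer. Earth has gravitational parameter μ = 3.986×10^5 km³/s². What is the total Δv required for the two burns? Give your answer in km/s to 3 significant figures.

Δv = 3.53 km/s

The Hohmann ellipse has a_t = (r₁ + r₂)/2 = 41265 km.
At r₁ the circular-orbit speed is v₁ = √(μ/r₁) = 6.757 km/s.
On the transfer ellipse at r₁, v² = μ(2/r − 1/a) gives v_p = √[μ(2/r₁ − 1/a_t)] = 9.036 km/s.
First burn Δv₁ = |v_p − v₁| = 2.279 km/s.
At r₂, v₂ = √(μ/r₂) = 2.324 km/s.
Transfer-orbit speed at r₂: v_a = √[μ(2/r₂ − 1/a_t)] = 1.069 km/s.
Second burn Δv₂ = |v₂ − v_a| = 1.255 km/s.
Δv = Δv₁ + Δv₂ = 2.279 + 1.255 = 3.534 km/s.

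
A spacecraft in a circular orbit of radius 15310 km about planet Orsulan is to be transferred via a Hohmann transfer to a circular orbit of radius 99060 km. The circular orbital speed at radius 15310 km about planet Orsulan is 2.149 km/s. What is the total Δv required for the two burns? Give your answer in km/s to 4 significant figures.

Δv = 1.087 km/s

From the circular-orbit relation v² = μ/r at r = 15310 km: μ = v²r = (2.149)² × 15310 = 70704.7 km³/s².
Transfer-ellipse semi-major axis a_t = (r₁ + r₂)/2 = (15310 + 99060)/2 = 57185 km.
Circular speed at r₁: v₁ = √(μ/r₁) = √(70704.7/15310) = 2.1490 km/s.
Transfer-orbit speed at r₁ (v² = μ(2/r − 1/a)): v_p = √[μ(2/r₁ − 1/a_t)] = 2.8284 km/s.
First burn Δv₁ = |v_p − v₁| = 0.6794 km/s.
Circular speed at r₂: v₂ = √(μ/r₂) = 0.8448 km/s.
Transfer-orbit speed at r₂: v_a = √[μ(2/r₂ − 1/a_t)] = 0.4371 km/s.
Second burn Δv₂ = |v₂ − v_a| = 0.4077 km/s.
Total Δv = Δv₁ + Δv₂ = 1.087 km/s.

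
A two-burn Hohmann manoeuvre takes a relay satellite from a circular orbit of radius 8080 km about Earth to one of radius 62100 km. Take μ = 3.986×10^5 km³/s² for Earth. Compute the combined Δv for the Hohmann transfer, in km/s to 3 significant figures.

Transfer-ellipse semi-major axis a_t = (r₁ + r₂)/2 = (8080 + 62100)/2 = 35090 km.
Circular speed at r₁: v₁ = √(μ/r₁) = √(3.986×10^5/8080) = 7.024 km/s.
On the transfer ellipse at r₁, vis-viva equation gives v_p = √[μ(2/r₁ − 1/a_t)] = 9.344 km/s.
First burn Δv₁ = |v_p − v₁| = 2.320 km/s.
Circular speed at r₂: v₂ = √(μ/r₂) = 2.534 km/s.
Transfer-orbit speed at r₂: v_a = √[μ(2/r₂ − 1/a_t)] = 1.216 km/s.
Second burn Δv₂ = |v₂ − v_a| = 1.318 km/s.
Total Δv = Δv₁ + Δv₂ = 3.638 km/s.

Δv = 3.64 km/s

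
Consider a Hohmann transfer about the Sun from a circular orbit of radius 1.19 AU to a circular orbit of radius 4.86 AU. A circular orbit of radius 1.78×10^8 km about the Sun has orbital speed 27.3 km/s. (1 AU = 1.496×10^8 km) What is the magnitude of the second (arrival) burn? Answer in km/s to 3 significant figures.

From the circular-orbit relation v² = μ/r at r = 1.78×10^8 km: μ = v²r = (27.3)² × 1.78×10^8 = 1.32662×10^11 km³/s².
In km: r₁ = 1.19 × 1.496×10^8 = 1.78024×10^8 km; r₂ = 4.86 × 1.496×10^8 = 7.27056×10^8 km.
Semi-major axis of the transfer orbit: a_t = (1.78024×10^8 + 7.27056×10^8)/2 = 4.5254×10^8 km.
On the circular orbit at r = 7.27056×10^8 km, v_c = √(μ/r) = 13.508 km/s.
Transfer-orbit speed at the same r (vis-viva, a = a_t): v_t = √[μ(2/r − 1/a_t)] = 8.4723 km/s.
Δv₂ = |v_t − v_c| = |8.4723 − 13.508| = 5.036 km/s.

Δv₂ = 5.04 km/s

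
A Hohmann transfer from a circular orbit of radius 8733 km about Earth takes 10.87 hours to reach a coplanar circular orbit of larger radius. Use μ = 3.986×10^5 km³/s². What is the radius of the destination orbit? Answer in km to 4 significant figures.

Transfer time t = 10.87 hours = 39132 s, and t = π√(a_t³/μ).
So a_t = (μ t²/π²)^(1/3) = (3.986×10^5 × (39132)² / π²)^(1/3) = 39546 km.
Since a_t = (r₁ + r₂)/2, r₂ = 2a_t − r₁ = 2×39546 − 8733 = 70359 km.

r₂ = 70360 km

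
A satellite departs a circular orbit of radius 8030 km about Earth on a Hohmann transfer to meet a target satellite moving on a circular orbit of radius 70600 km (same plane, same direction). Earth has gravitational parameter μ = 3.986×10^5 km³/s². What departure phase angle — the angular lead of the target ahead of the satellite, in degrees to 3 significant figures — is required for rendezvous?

φ = 105°

Semi-major axis of the transfer orbit: a_t = (8030 + 70600)/2 = 39315 km.
The half-period of the transfer ellipse is t = π√(a_t³/μ) = 38790 s.
Target angular speed ω₂ = √(μ/r₂³) = 3.3656×10^-5 rad/s.
Angle swept by the target during transfer: ω₂·t = 1.3055 rad = 74.80°.
Arrival is 180° from departure on the ellipse, so φ = 180° − 74.80° = 105°.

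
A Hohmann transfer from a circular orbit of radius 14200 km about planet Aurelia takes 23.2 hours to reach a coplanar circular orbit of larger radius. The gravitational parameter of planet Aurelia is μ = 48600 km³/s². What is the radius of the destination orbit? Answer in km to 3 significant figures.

r₂ = 50800 km

Transfer time t = 23.2 hours = 83520 s, and t = π√(a_t³/μ).
So a_t = (μ t²/π²)^(1/3) = (48600 × (83520)² / π²)^(1/3) = 32507 km.
Since a_t = (r₁ + r₂)/2, r₂ = 2a_t − r₁ = 2×32507 − 14200 = 50814 km.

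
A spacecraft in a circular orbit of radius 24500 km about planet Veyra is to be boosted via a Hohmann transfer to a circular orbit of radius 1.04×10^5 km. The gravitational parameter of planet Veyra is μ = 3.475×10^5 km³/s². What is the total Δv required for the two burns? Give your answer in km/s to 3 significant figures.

Δv = 1.72 km/s

The Hohmann ellipse has a_t = (r₁ + r₂)/2 = 64250 km.
At r₁ the circular-orbit speed is v₁ = √(μ/r₁) = 3.7661 km/s.
Transfer-orbit speed at r₁ (vis-viva equation): v_p = √[μ(2/r₁ − 1/a_t)] = 4.7915 km/s.
First burn Δv₁ = |v_p − v₁| = 1.0254 km/s.
Circular speed at r₂: v₂ = √(μ/r₂) = 1.82793 km/s.
Transfer-orbit speed at r₂: v_a = √[μ(2/r₂ − 1/a_t)] = 1.12877 km/s.
Second burn Δv₂ = |v₂ − v_a| = 0.69916 km/s.
Total Δv = Δv₁ + Δv₂ = 1.725 km/s.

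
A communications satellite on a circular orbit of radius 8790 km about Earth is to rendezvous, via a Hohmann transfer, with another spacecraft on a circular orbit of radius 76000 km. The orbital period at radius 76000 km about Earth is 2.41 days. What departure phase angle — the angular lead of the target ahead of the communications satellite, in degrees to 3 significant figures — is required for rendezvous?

From Kepler's third law T² = 4π²r³/μ at r = 76000 km, T = 2.41 days = 2.41 × 86400 s = 2.08224×10^5 s: μ = 4π²r³/T² = 3.99704×10^5 km³/s².
Semi-major axis of the transfer orbit: a_t = (8790 + 76000)/2 = 42395 km.
The half-period of the transfer ellipse is t = π√(a_t³/μ) = 43376 s.
The target's mean motion on its circular orbit is ω₂ = √(μ/r₂³) = 3.0175×10^-5 rad/s.
Angle swept by the target during transfer: ω₂·t = 1.3089 rad = 74.99°.
The communications satellite traverses 180° on the transfer ellipse, so the target must lead by 180° − 74.99° = 105°.

φ = 105°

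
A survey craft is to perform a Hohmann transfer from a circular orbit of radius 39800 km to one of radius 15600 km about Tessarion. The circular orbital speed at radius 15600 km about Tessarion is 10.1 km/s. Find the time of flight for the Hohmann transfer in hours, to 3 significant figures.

From the circular-orbit relation v² = μ/r at r = 15600 km: μ = v²r = (10.1)² × 15600 = 1.59136×10^6 km³/s².
The Hohmann ellipse has a_t = (r₁ + r₂)/2 = 27700 km.
Half the transfer-orbit period gives t = π√(a_t³/μ) = 11480 s.
Converting: 11480 s ÷ 3600 s/hour = 3.19 hours.

t = 3.19 hours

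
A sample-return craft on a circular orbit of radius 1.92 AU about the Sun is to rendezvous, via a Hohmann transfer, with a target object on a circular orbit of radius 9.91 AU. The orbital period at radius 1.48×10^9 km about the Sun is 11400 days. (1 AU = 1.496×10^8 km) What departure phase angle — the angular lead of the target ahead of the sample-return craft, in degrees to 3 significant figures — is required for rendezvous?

From Kepler's third law T² = 4π²r³/μ at r = 1.48×10^9 km, T = 11400 days = 11400 × 86400 s = 9.8496×10^8 s: μ = 4π²r³/T² = 1.31919×10^11 km³/s².
In km: r₁ = 1.92 × 1.496×10^8 = 2.87232×10^8 km; r₂ = 9.91 × 1.496×10^8 = 1.482536×10^9 km.
Semi-major axis of the transfer orbit: a_t = (2.87232×10^8 + 1.482536×10^9)/2 = 8.84884×10^8 km.
Transfer time t = π√(a_t³/μ) = 2.2768×10^8 s.
Target angular speed ω₂ = √(μ/r₂³) = 6.3628×10^-9 rad/s.
Angle swept by the target during transfer: ω₂·t = 1.4487 rad = 83.00°.
Arrival is 180° from departure on the ellipse, so φ = 180° − 83.00° = 97.0°.

φ = 97.0°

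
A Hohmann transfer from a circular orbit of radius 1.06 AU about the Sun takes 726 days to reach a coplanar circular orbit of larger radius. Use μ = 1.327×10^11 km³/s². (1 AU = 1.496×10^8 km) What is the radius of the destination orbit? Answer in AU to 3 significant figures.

In km: r₁ = 1.06 × 1.496×10^8 = 1.58576×10^8 km.
Transfer time t = 726 days = 6.27264×10^7 s, and t = π√(a_t³/μ).
So a_t = (μ t²/π²)^(1/3) = (1.327×10^11 × (6.27264×10^7)² / π²)^(1/3) = 3.7540×10^8 km.
Since a_t = (r₁ + r₂)/2, r₂ = 2a_t − r₁ = 2×3.7540×10^8 − 1.58576×10^8 = 5.92224×10^8 km.
In AU: r₂ = 5.92224×10^8 / 1.496×10^8 = 3.96 AU.

r₂ = 3.96 AU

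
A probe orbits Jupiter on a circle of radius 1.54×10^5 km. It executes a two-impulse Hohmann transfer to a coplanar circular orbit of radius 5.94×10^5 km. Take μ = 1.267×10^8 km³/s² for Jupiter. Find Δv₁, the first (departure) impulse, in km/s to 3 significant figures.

Δv₁ = 7.46 km/s

Semi-major axis of the transfer orbit: a_t = (1.540×10^5 + 5.940×10^5)/2 = 3.740×10^5 km.
On the circular orbit at r = 1.540×10^5 km, v_c = √(μ/r) = 28.683 km/s.
Transfer-orbit speed at the same r (vis-viva, a = a_t): v_t = √[μ(2/r − 1/a_t)] = 36.148 km/s.
Δv₁ = |v_t − v_c| = |36.148 − 28.683| = 7.465 km/s.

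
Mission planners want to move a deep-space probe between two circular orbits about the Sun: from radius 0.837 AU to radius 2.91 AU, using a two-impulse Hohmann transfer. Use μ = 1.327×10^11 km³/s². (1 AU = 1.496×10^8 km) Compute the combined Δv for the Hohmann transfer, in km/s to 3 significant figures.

In km: r₁ = 0.837 × 1.496×10^8 = 1.252152×10^8 km; r₂ = 2.91 × 1.496×10^8 = 4.35336×10^8 km.
The Hohmann ellipse has a_t = (r₁ + r₂)/2 = 2.802756×10^8 km.
Circular speed at r₁: v₁ = √(μ/r₁) = √(1.327×10^11/1.252152×10^8) = 32.554 km/s.
Transfer-orbit speed at r₁ (vis-viva): v_p = √[μ(2/r₁ − 1/a_t)] = 40.572 km/s.
First burn Δv₁ = |v_p − v₁| = 8.018 km/s.
At r₂, v₂ = √(μ/r₂) = 17.459 km/s.
Transfer-orbit speed at r₂: v_a = √[μ(2/r₂ − 1/a_t)] = 11.670 km/s.
Second burn Δv₂ = |v₂ − v_a| = 5.789 km/s.
Total Δv = Δv₁ + Δv₂ = 13.81 km/s.

Δv = 13.8 km/s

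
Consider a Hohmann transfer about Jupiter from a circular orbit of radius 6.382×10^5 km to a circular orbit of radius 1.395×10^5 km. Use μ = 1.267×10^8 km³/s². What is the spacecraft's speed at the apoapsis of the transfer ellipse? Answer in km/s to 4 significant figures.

Semi-major axis of the transfer orbit: a_t = (6.382×10^5 + 1.395×10^5)/2 = 3.8885×10^5 km.
The apoapsis of the transfer ellipse is at r = 6.382×10^5 km.
Applying v² = μ(2/r − 1/a_t): v = 8.439 km/s.

v = 8.439 km/s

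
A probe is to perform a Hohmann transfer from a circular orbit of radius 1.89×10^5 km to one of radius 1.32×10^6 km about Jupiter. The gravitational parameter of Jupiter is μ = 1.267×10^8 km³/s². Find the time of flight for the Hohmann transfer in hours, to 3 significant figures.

t = 50.8 hours

The Hohmann ellipse has a_t = (r₁ + r₂)/2 = 7.545×10^5 km.
By Kepler's third law the transfer-orbit period is T = 2π√(a_t³/μ), so t = T/2 = 1.829×10^5 s.
Converting: 1.829×10^5 s ÷ 3600 s/hour = 50.8 hours.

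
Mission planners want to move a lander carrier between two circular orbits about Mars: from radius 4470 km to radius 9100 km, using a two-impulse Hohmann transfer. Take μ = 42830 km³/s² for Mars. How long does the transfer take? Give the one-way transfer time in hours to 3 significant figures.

Semi-major axis of the transfer orbit: a_t = (4470 + 9100)/2 = 6785 km.
By Kepler's third law the transfer-orbit period is T = 2π√(a_t³/μ), so t = T/2 = 8484 s.
Converting: 8484 s ÷ 3600 s/hour = 2.36 hours.

t = 2.36 hours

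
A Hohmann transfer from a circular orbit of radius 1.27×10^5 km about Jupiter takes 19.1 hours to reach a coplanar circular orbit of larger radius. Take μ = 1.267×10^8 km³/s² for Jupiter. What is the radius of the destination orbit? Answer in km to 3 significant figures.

Transfer time t = 19.1 hours = 68760 s, and t = π√(a_t³/μ).
So a_t = (μ t²/π²)^(1/3) = (1.267×10^8 × (68760)² / π²)^(1/3) = 3.9299×10^5 km.
Since a_t = (r₁ + r₂)/2, r₂ = 2a_t − r₁ = 2×3.9299×10^5 − 1.270×10^5 = 6.5898×10^5 km.

r₂ = 6.59×10^5 km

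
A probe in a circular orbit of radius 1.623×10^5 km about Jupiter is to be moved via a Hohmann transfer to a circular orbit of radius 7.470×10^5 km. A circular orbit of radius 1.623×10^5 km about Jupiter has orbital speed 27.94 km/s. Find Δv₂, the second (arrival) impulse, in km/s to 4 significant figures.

From the circular-orbit relation v² = μ/r at r = 1.623×10^5 km: μ = v²r = (27.94)² × 1.623×10^5 = 1.26698×10^8 km³/s².
The Hohmann ellipse has a_t = (r₁ + r₂)/2 = 4.5465×10^5 km.
Circular speed at r = 7.470×10^5 km: v_c = √(μ/r) = 13.023 km/s.
Vis-viva on the transfer ellipse at r = 7.470×10^5 km gives v_t = √[μ(2/r − 1/a_t)] = 7.7812 km/s.
Δv₂ = |v_t − v_c| = |7.7812 − 13.023| = 5.242 km/s.

Δv₂ = 5.242 km/s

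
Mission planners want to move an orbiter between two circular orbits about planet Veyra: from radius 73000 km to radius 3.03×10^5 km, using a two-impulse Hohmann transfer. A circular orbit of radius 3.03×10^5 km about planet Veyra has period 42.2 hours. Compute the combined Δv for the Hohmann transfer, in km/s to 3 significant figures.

From Kepler's third law T² = 4π²r³/μ at r = 3.03×10^5 km, T = 42.2 hours = 42.2 × 3600 s = 1.5192×10^5 s: μ = 4π²r³/T² = 4.75836×10^7 km³/s².
The Hohmann ellipse has a_t = (r₁ + r₂)/2 = 1.880×10^5 km.
Circular speed at r₁: v₁ = √(μ/r₁) = √(4.75836×10^7/73000) = 25.531 km/s.
On the transfer ellipse at r₁, v² = μ(2/r − 1/a) gives v_p = √[μ(2/r₁ − 1/a_t)] = 32.412 km/s.
First burn Δv₁ = |v_p − v₁| = 6.881 km/s.
Circular speed at r₂: v₂ = √(μ/r₂) = 12.532 km/s.
Transfer-orbit speed at r₂: v_a = √[μ(2/r₂ − 1/a_t)] = 7.8089 km/s.
Second burn Δv₂ = |v₂ − v_a| = 4.723 km/s.
Total Δv = Δv₁ + Δv₂ = 11.60 km/s.

Δv = 11.6 km/s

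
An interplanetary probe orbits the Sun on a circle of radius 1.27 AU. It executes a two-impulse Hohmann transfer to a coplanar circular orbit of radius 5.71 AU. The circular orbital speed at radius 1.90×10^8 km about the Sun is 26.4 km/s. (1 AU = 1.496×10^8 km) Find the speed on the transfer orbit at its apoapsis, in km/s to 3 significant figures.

From the circular-orbit relation v² = μ/r at r = 1.90×10^8 km: μ = v²r = (26.4)² × 1.90×10^8 = 1.32422×10^11 km³/s².
In km: r₁ = 1.27 × 1.496×10^8 = 1.89992×10^8 km; r₂ = 5.71 × 1.496×10^8 = 8.54216×10^8 km.
Transfer-ellipse semi-major axis a_t = (r₁ + r₂)/2 = (1.89992×10^8 + 8.54216×10^8)/2 = 5.22104×10^8 km.
At apoapsis, r = 8.54216×10^8 km.
Applying v² = μ(2/r − 1/a_t): v = 7.511 km/s.

v = 7.51 km/s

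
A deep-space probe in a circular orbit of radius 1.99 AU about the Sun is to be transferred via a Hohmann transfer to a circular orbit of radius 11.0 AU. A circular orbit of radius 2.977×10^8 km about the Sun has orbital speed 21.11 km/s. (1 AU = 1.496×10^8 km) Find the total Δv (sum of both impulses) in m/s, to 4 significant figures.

From the circular-orbit relation v² = μ/r at r = 2.977×10^8 km: μ = v²r = (21.11)² × 2.977×10^8 = 1.32665×10^11 km³/s².
In km: r₁ = 1.99 × 1.496×10^8 = 2.97704×10^8 km; r₂ = 11.0 × 1.496×10^8 = 1.6456×10^9 km.
Transfer-ellipse semi-major axis a_t = (r₁ + r₂)/2 = (2.97704×10^8 + 1.6456×10^9)/2 = 9.71652×10^8 km.
At r₁ the circular-orbit speed is v₁ = √(μ/r₁) = 21.110 km/s.
Transfer-orbit speed at r₁ (vis-viva equation): v_p = √[μ(2/r₁ − 1/a_t)] = 27.472 km/s.
First burn Δv₁ = |v_p − v₁| = 6.362 km/s.
At r₂, v₂ = √(μ/r₂) = 8.979 km/s.
Transfer-orbit speed at r₂: v_a = √[μ(2/r₂ − 1/a_t)] = 4.970 km/s.
Second burn Δv₂ = |v₂ − v_a| = 4.009 km/s.
Total Δv = Δv₁ + Δv₂ = 10.37 km/s.

Δv = 10370 m/s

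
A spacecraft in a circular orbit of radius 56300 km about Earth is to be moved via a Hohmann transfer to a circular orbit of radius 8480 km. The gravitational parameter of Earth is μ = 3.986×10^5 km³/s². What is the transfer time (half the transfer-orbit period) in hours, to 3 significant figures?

Transfer-ellipse semi-major axis a_t = (r₁ + r₂)/2 = (56300 + 8480)/2 = 32390 km.
By Kepler's third law the transfer-orbit period is T = 2π√(a_t³/μ), so t = T/2 = 29010 s.
Converting: 29010 s ÷ 3600 s/hour = 8.06 hours.

t = 8.06 hours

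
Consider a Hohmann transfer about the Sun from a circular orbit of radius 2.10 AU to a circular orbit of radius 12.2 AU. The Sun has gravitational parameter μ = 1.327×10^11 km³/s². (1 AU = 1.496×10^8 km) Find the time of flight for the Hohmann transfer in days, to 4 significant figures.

In km: r₁ = 2.10 × 1.496×10^8 = 3.1416×10^8 km; r₂ = 12.2 × 1.496×10^8 = 1.82512×10^9 km.
Semi-major axis of the transfer orbit: a_t = (3.1416×10^8 + 1.82512×10^9)/2 = 1.06964×10^9 km.
Half the transfer-orbit period gives t = π√(a_t³/μ) = 3.017×10^8 s.
Converting: 3.017×10^8 s ÷ 86400 s/day = 3492 days.

t = 3492 days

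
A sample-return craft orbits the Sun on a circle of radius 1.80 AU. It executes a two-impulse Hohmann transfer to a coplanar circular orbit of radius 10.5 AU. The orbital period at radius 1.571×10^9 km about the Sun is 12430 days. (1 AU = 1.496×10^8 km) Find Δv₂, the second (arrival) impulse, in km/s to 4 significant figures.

From Kepler's third law T² = 4π²r³/μ at r = 1.571×10^9 km, T = 12430 days = 12430 × 86400 s = 1.073952×10^9 s: μ = 4π²r³/T² = 1.32715×10^11 km³/s².
In km: r₁ = 1.80 × 1.496×10^8 = 2.6928×10^8 km; r₂ = 10.5 × 1.496×10^8 = 1.5708×10^9 km.
Semi-major axis of the transfer orbit: a_t = (2.6928×10^8 + 1.5708×10^9)/2 = 9.2004×10^8 km.
On the circular orbit at r = 1.5708×10^9 km, v_c = √(μ/r) = 9.192 km/s.
Transfer-orbit speed at the same r (vis-viva, a = a_t): v_t = √[μ(2/r − 1/a_t)] = 4.973 km/s.
Δv₂ = |v_t − v_c| = |4.973 − 9.192| = 4.219 km/s.

Δv₂ = 4.219 km/s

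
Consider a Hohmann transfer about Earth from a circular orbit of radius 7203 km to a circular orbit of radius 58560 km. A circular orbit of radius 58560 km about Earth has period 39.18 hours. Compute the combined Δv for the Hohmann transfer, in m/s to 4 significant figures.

From Kepler's third law T² = 4π²r³/μ at r = 58560 km, T = 39.18 hours = 39.18 × 3600 s = 1.41048×10^5 s: μ = 4π²r³/T² = 3.98501×10^5 km³/s².
Semi-major axis of the transfer orbit: a_t = (7203 + 58560)/2 = 32881.5 km.
At r₁ the circular-orbit speed is v₁ = √(μ/r₁) = 7.438 km/s.
On the transfer ellipse at r₁, vis-viva equation gives v_p = √[μ(2/r₁ − 1/a_t)] = 9.926 km/s.
First burn Δv₁ = |v_p − v₁| = 2.488 km/s.
At r₂, v₂ = √(μ/r₂) = 2.609 km/s.
Transfer-orbit speed at r₂: v_a = √[μ(2/r₂ − 1/a_t)] = 1.221 km/s.
Second burn Δv₂ = |v₂ − v_a| = 1.388 km/s.
Δv = Δv₁ + Δv₂ = 2.488 + 1.388 = 3.876 km/s.

Δv = 3876 m/s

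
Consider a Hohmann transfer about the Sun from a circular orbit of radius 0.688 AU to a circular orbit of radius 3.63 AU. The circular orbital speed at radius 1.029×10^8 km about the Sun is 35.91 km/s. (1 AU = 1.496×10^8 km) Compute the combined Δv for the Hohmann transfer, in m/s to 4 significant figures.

Δv = 17460 m/s

From the circular-orbit relation v² = μ/r at r = 1.029×10^8 km: μ = v²r = (35.91)² × 1.029×10^8 = 1.32692×10^11 km³/s².
In km: r₁ = 0.688 × 1.496×10^8 = 1.029248×10^8 km; r₂ = 3.63 × 1.496×10^8 = 5.43048×10^8 km.
Transfer-ellipse semi-major axis a_t = (r₁ + r₂)/2 = (1.029248×10^8 + 5.43048×10^8)/2 = 3.229864×10^8 km.
At r₁ the circular-orbit speed is v₁ = √(μ/r₁) = 35.91 km/s.
On the transfer ellipse at r₁, vis-viva gives v_p = √[μ(2/r₁ − 1/a_t)] = 46.56 km/s.
First burn Δv₁ = |v_p − v₁| = 10.65 km/s.
At r₂, v₂ = √(μ/r₂) = 15.6316 km/s.
Transfer-orbit speed at r₂: v_a = √[μ(2/r₂ − 1/a_t)] = 8.82413 km/s.
Second burn Δv₂ = |v₂ − v_a| = 6.807 km/s.
Δv = Δv₁ + Δv₂ = 10.65 + 6.807 = 17.46 km/s.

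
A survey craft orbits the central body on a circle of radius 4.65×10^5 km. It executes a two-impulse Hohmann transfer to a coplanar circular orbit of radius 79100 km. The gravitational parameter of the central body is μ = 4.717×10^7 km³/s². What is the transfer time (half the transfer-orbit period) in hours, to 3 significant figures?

Transfer-ellipse semi-major axis a_t = (r₁ + r₂)/2 = (4.650×10^5 + 79100)/2 = 2.7205×10^5 km.
Half the transfer-orbit period gives t = π√(a_t³/μ) = 64910 s.
Converting: 64910 s ÷ 3600 s/hour = 18.0 hours.

t = 18.0 hours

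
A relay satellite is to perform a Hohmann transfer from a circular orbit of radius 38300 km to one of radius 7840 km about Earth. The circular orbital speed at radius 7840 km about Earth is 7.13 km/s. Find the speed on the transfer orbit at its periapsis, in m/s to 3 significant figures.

From the circular-orbit relation v² = μ/r at r = 7840 km: μ = v²r = (7.13)² × 7840 = 3.98561×10^5 km³/s².
Transfer-ellipse semi-major axis a_t = (r₁ + r₂)/2 = (38300 + 7840)/2 = 23070 km.
The periapsis of the transfer ellipse is at r = 7840 km.
From the vis-viva equation, v = √[μ(2/r − 1/a_t)] = 9.187 km/s.

v = 9190 m/s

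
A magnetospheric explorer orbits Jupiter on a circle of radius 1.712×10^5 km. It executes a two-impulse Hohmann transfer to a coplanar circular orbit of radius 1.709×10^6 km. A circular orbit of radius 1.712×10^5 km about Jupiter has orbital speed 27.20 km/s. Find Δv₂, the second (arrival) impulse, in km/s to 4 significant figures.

From the circular-orbit relation v² = μ/r at r = 1.712×10^5 km: μ = v²r = (27.20)² × 1.712×10^5 = 1.26661×10^8 km³/s².
Transfer-ellipse semi-major axis a_t = (r₁ + r₂)/2 = (1.712×10^5 + 1.709×10^6)/2 = 9.401×10^5 km.
On the circular orbit at r = 1.709×10^6 km, v_c = √(μ/r) = 8.609 km/s.
Transfer-orbit speed at the same r (vis-viva, a = a_t): v_t = √[μ(2/r − 1/a_t)] = 3.674 km/s.
Δv₂ = |v_t − v_c| = |3.674 − 8.609| = 4.935 km/s.

Δv₂ = 4.935 km/s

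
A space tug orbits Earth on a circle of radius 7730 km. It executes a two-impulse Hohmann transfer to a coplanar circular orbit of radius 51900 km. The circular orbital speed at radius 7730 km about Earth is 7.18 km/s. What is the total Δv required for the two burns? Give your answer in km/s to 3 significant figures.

From the circular-orbit relation v² = μ/r at r = 7730 km: μ = v²r = (7.18)² × 7730 = 3.98500×10^5 km³/s².
Semi-major axis of the transfer orbit: a_t = (7730 + 51900)/2 = 29815 km.
Circular speed at r₁: v₁ = √(μ/r₁) = √(3.98500×10^5/7730) = 7.180 km/s.
On the transfer ellipse at r₁, v² = μ(2/r − 1/a) gives v_p = √[μ(2/r₁ − 1/a_t)] = 9.473 km/s.
First burn Δv₁ = |v_p − v₁| = 2.293 km/s.
At r₂, v₂ = √(μ/r₂) = 2.771 km/s.
Transfer-orbit speed at r₂: v_a = √[μ(2/r₂ − 1/a_t)] = 1.411 km/s.
Second burn Δv₂ = |v₂ − v_a| = 1.360 km/s.
Total Δv = Δv₁ + Δv₂ = 3.653 km/s.

Δv = 3.65 km/s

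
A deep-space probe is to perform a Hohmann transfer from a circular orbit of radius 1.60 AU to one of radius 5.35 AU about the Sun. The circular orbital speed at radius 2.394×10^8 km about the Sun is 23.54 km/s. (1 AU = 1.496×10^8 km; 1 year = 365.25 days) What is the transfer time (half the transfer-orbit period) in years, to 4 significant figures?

From the circular-orbit relation v² = μ/r at r = 2.394×10^8 km: μ = v²r = (23.54)² × 2.394×10^8 = 1.32659×10^11 km³/s².
In km: r₁ = 1.60 × 1.496×10^8 = 2.3936×10^8 km; r₂ = 5.35 × 1.496×10^8 = 8.0036×10^8 km.
Semi-major axis of the transfer orbit: a_t = (2.3936×10^8 + 8.0036×10^8)/2 = 5.1986×10^8 km.
Half the transfer-orbit period gives t = π√(a_t³/μ) = 1.0224×10^8 s.
Converting: 1.0224×10^8 s ÷ 3.15576×10^7 s/year (365.25 × 86400) = 3.240 years.

t = 3.240 years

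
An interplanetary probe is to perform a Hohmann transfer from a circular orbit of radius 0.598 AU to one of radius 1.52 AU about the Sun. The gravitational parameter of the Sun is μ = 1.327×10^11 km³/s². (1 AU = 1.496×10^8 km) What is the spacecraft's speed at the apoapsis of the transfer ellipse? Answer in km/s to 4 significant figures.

In km: r₁ = 0.598 × 1.496×10^8 = 8.94608×10^7 km; r₂ = 1.52 × 1.496×10^8 = 2.27392×10^8 km.
Semi-major axis of the transfer orbit: a_t = (8.94608×10^7 + 2.27392×10^8)/2 = 1.584264×10^8 km.
The apoapsis of the transfer ellipse is at r = 2.27392×10^8 km.
From the vis-viva equation, v = √[μ(2/r − 1/a_t)] = 18.15 km/s.

v = 18.15 km/s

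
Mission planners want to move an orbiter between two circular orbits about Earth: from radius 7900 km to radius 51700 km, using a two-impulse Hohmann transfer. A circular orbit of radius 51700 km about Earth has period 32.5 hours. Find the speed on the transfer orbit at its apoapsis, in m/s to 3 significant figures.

From Kepler's third law T² = 4π²r³/μ at r = 51700 km, T = 32.5 hours = 32.5 × 3600 s = 1.170×10^5 s: μ = 4π²r³/T² = 3.98529×10^5 km³/s².
Transfer-ellipse semi-major axis a_t = (r₁ + r₂)/2 = (7900 + 51700)/2 = 29800 km.
The apoapsis of the transfer ellipse is at r = 51700 km.
From the vis-viva equation, v = √[μ(2/r − 1/a_t)] = 1.430 km/s.

v = 1430 m/s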